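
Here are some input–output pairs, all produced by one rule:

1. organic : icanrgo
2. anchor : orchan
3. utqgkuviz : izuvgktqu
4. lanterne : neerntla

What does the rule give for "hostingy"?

gyinstho

Rule — reverse the string, then swap each adjacent pair of characters (1↔2, 3↔4, ...).
Working it through for "hostingy": intermediate "ygnitsoh", final "gyinstho".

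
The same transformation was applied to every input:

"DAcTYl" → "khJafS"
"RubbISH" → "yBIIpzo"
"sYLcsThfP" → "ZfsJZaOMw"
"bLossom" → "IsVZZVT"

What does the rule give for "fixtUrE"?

Rule — flip the case of every letter, then shift every letter 7 places forward in the alphabet (wrapping around).
On "fixtUrE": the first step gives "FIXTuRe", and the second then gives "MPEAbYl".
(Check on "sYLcsThfP": → "SylCStHFp" → "ZfsJZaOMw" ✓)

MPEAbYl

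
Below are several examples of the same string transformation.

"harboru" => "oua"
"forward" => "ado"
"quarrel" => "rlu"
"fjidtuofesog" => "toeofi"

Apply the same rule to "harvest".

eta

The transformation: move the first 3 characters to the end (rotate left by 3), then keep every other character starting from the second (positions 2nd, 4th, 6th, ...).
Starting from "harvest": after the first operation, "vesthar"; after the second, "eta".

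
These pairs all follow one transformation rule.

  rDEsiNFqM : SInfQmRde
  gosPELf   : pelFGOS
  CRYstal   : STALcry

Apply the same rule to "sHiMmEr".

mMeRShI

Each output is the input with this applied: move the first 3 characters to the end (rotate left by 3), then flip the case of every letter.
Applying that to "sHiMmEr" gives "mMeRShI".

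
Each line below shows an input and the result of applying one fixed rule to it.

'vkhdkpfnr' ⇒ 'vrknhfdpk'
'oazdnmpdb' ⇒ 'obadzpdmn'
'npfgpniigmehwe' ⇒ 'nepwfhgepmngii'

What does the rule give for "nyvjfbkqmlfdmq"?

What's happening: take characters alternately from the front and the back (1st, last, 2nd, 2nd-last, ...).
"nyvjfbkqmlfdmq" → "nqymvdjfflbmkq".

nqymvdjfflbmkq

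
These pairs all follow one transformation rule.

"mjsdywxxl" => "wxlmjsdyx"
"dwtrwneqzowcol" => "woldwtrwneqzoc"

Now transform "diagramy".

Rule — move the last 3 characters to the front (rotate right by 3), then swap the first and last characters.
On "diagramy": the first step gives "amydiagr", and the second then gives "rmydiaga".

rmydiaga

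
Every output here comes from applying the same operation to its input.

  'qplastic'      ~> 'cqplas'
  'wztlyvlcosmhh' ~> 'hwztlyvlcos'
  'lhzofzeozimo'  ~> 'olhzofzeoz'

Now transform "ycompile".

Each output is the input with this applied: move the last 3 characters to the front (rotate right by 3), then delete the first 2 characters.
On "ycompile" that produces "eycomp".

eycomp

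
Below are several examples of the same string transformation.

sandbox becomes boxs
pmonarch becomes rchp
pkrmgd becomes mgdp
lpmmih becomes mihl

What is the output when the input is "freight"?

ghtf

The rule is to move the last 3 characters to the front (rotate right by 3), then keep only the first 4 characters.
"freight" → "ghtfrei" → "ghtf".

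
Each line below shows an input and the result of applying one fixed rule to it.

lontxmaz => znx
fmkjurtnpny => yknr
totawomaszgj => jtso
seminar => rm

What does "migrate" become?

Each output is the input with this applied: take characters alternately from the front and the back (1st, last, 2nd, 2nd-last, ...), then keep one character in every 3, starting at position 2 (positions 2nd, 5th, 8th, ...).
On "migrate": the first step gives "meitgar", and the second then gives "eg".

eg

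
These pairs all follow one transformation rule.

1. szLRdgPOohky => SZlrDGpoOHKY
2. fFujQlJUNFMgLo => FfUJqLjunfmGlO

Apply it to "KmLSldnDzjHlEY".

What's happening: flip the case of every letter.
Doing the same to "KmLSldnDzjHlEY": "kMlsLDNdZJhLey".

kMlsLDNdZJhLey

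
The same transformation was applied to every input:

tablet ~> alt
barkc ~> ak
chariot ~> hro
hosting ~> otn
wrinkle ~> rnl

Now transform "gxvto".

xt

What's happening: keep every other character starting from the second (positions 2nd, 4th, 6th, ...).
On "gxvto" that produces "xt".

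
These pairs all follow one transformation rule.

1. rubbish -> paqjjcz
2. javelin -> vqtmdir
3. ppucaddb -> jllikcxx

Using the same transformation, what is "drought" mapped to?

bpocwzl

Rule — shift every letter 8 places forward in the alphabet (wrapping around), then reverse the string.
For "drought", step one produces "lzwcopb"; step two turns that into "bpocwzl".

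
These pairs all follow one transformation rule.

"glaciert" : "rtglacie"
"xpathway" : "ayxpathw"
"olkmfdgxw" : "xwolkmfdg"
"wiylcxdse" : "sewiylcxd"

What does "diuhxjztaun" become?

The transformation: move the last 2 characters to the front (rotate right by 2).
For "diuhxjztaun" the result is "undiuhxjzta".

undiuhxjzta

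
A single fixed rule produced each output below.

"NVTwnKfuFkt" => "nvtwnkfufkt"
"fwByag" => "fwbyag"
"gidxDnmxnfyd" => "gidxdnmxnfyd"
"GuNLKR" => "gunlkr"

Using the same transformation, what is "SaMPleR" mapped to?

Looking at the pairs, the operation is to convert every letter to lowercase.
"SaMPleR" → "sampler".

sampler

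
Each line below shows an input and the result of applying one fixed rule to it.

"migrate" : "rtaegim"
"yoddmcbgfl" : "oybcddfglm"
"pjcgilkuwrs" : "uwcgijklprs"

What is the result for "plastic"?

stacilp

Looking at the pairs, the operation is to sort the characters into alphabetical order, then move the last 2 characters to the front (rotate right by 2).
"plastic" → "acilpst" → "stacilp".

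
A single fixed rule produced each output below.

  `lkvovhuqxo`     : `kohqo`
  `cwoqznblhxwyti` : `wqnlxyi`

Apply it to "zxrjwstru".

xjsr

Rule — keep every other character starting from the second (positions 2nd, 4th, 6th, ...).
Doing the same to "zxrjwstru": "xjsr".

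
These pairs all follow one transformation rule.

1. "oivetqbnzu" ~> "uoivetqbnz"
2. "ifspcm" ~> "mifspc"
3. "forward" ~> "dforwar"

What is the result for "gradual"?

lgradua

Looking at the pairs, the operation is to move the last character to the front.
Doing the same to "gradual": "lgradua".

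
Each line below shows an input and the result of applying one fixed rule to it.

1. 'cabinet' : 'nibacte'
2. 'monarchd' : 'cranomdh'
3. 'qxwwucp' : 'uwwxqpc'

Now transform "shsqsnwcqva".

Looking at the pairs, the operation is to reverse the string, then move the first 2 characters to the end (rotate left by 2).
Starting from "shsqsnwcqva": after the first operation, "avqcwnsqshs"; after the second, "qcwnsqshsav".

qcwnsqshsav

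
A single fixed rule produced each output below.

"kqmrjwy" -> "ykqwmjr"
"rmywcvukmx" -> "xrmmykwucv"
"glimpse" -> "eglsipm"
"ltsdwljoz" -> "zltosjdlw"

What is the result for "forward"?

The transformation: swap the first and last characters, then take characters alternately from the front and the back (1st, last, 2nd, 2nd-last, ...).
On "forward": the first step gives "dorwarf", and the second then gives "dforraw".

dforraw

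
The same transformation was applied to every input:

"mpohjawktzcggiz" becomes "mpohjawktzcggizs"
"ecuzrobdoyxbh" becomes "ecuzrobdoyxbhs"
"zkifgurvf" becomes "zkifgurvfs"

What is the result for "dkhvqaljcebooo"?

dkhvqaljcebooos

The transformation: append "s".
Doing the same to "dkhvqaljcebooo": "dkhvqaljcebooos".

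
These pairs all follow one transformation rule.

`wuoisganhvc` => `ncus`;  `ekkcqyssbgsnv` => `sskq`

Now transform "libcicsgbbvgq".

The rule is to keep one character in every 3, starting at position 2 (positions 2nd, 5th, 8th, ...), then move the first 2 characters to the end (rotate left by 2).
Starting from "libcicsgbbvgq": after the first operation, "iigv"; after the second, "gvii".

gvii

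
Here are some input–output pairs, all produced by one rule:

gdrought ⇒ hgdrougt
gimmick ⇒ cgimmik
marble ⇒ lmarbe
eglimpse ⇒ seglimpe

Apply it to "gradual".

What's happening: move the last character to the front, then swap the first and last characters.
"gradual" → "lgradua" → "agradul".

agradul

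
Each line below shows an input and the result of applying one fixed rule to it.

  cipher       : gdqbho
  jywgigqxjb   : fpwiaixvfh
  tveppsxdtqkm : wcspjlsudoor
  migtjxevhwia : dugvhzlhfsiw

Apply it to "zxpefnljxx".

mkiwwywode

Rule — swap the front and back halves of the string, then shift every letter 1 place backward in the alphabet (wrapping around).
"zxpefnljxx" → "nljxxzxpef" → "mkiwwywode".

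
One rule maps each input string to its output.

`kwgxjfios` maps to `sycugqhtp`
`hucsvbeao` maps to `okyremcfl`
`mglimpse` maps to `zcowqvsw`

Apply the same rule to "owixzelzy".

vjiygshjo

Looking at the pairs, the operation is to move the last 3 characters to the front (rotate right by 3), then shift every letter 10 places forward in the alphabet (wrapping around).
For "owixzelzy" the result is "vjiygshjo".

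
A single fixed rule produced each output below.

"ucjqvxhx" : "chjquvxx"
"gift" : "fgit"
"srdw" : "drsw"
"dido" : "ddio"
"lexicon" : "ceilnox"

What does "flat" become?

Looking at the pairs, the operation is to sort the characters into alphabetical order.
Doing the same to "flat": "aflt".

aflt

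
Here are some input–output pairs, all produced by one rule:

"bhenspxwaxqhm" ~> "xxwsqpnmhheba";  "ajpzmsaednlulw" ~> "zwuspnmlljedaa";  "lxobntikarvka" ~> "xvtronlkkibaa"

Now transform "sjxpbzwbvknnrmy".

The pattern: sort the characters into reverse alphabetical order.
For "sjxpbzwbvknnrmy" the result is "zyxwvsrpnnmkjbb".

zyxwvsrpnnmkjbb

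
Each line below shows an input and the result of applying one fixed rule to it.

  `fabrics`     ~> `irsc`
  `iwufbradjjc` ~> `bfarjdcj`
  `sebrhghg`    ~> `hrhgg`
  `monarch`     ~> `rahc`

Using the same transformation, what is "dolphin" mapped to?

hpni

Looking at the pairs, the operation is to delete the first 3 characters, then swap each adjacent pair of characters (1↔2, 3↔4, ...).
For "dolphin", step one produces "phin"; step two turns that into "hpni".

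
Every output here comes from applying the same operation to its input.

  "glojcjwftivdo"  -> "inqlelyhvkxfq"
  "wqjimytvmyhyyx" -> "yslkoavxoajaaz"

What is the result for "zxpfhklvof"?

The rule is to shift every letter 2 places forward in the alphabet (wrapping around).
"zxpfhklvof" → "bzrhjmnxqh".

bzrhjmnxqh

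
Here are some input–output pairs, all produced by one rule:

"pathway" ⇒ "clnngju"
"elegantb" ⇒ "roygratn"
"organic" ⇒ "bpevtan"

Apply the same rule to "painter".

cenrvga

The pattern: shift every letter 13 places forward in the alphabet (wrapping around) — i.e. ROT13, then take characters alternately from the front and the back (1st, last, 2nd, 2nd-last, ...).
Doing the same to "painter": "cenrvga".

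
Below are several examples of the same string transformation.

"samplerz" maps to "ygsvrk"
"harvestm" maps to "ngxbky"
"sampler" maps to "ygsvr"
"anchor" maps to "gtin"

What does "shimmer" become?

ynoss

Looking at the pairs, the operation is to delete the last 2 characters, then shift every letter 6 places forward in the alphabet (wrapping around).
Doing the same to "shimmer": "ynoss".
(Check on "sampler": → "sampl" → "ygsvr" ✓)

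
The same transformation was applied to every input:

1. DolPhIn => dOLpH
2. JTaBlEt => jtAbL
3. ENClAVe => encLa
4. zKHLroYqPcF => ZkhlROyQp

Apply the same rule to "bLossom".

BlOSS

Rule — flip the case of every letter, then delete the last 2 characters.
For "bLossom", step one produces "BlOSSOM"; step two turns that into "BlOSS".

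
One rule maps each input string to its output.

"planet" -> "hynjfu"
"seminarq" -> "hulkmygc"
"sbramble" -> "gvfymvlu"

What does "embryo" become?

lsiygv

Each output is the input with this applied: swap the front and back halves of the string, then shift every letter 6 places backward in the alphabet (wrapping around).
Starting from "embryo": after the first operation, "ryoemb"; after the second, "lsiygv".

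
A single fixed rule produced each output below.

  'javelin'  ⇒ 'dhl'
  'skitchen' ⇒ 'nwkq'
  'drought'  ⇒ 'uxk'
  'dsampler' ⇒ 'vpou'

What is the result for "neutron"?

hwr

In each case the input is transformed by: keep every other character starting from the second (positions 2nd, 4th, 6th, ...), then shift every letter 3 places forward in the alphabet (wrapping around).
"neutron" → "hwr".
(Check on "skitchen": → "kthn" → "nwkq" ✓)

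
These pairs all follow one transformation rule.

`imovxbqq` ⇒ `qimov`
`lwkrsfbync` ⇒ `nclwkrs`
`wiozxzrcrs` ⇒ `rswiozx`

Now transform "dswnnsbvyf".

The rule is to swap the front and back halves of the string, then delete the first 3 characters.
For "dswnnsbvyf", step one produces "sbvyfdswnn"; step two turns that into "yfdswnn".

yfdswnn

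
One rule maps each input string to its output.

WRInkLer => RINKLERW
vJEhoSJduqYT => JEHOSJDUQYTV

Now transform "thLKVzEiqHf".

The transformation: move the first character to the end, then convert every letter to uppercase.
Applying both steps to "thLKVzEiqHf": "hLKVzEiqHft", then "HLKVZEIQHFT".
(Check on "WRInkLer": → "RInkLerW" → "RINKLERW" ✓)

HLKVZEIQHFT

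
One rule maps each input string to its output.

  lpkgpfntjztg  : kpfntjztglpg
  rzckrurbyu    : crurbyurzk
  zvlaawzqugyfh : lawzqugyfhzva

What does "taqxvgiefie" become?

The pattern: move the first 3 characters to the end (rotate left by 3), then swap the first and last characters.
Applying both steps to "taqxvgiefie": "xvgiefietaq", then "qvgiefietax".
(Check on "rzckrurbyu": → "krurbyurzc" → "crurbyurzk" ✓)

qvgiefietax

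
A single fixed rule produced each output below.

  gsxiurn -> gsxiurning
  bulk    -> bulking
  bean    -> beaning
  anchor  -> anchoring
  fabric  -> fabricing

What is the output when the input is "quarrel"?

quarreling

The pattern: append "ing".
So "quarrel" becomes "quarreling".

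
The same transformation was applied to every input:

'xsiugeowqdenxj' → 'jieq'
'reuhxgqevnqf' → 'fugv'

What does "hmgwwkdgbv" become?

vgk

In each case the input is transformed by: move the last 3 characters to the front (rotate right by 3), then keep one character in every 3, starting at position 3 (positions 3rd, 6th, 9th, ...).
Applying both steps to "hmgwwkdgbv": "gbvhmgwwkd", then "vgk".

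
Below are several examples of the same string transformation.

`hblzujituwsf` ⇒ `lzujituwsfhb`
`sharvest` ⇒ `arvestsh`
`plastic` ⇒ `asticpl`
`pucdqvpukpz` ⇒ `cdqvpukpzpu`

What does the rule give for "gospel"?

The rule is to move the first 2 characters to the end (rotate left by 2).
So "gospel" becomes "spelgo".

spelgo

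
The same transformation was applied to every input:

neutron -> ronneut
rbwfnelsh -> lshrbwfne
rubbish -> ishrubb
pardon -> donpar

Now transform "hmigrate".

Looking at the pairs, the operation is to move the last 3 characters to the front (rotate right by 3).
For "hmigrate" the result is "atehmigr".

atehmigr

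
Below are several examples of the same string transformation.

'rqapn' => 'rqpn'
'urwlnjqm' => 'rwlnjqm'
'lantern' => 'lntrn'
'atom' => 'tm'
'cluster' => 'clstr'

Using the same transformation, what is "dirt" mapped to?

The rule is to remove every vowel.
For "dirt" the result is "drt".

drt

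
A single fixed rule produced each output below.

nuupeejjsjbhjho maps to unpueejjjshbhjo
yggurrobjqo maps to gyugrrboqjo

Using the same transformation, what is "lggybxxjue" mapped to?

What's happening: swap each adjacent pair of characters (1↔2, 3↔4, ...).
Applying that to "lggybxxjue" gives "glygxbjxeu".

glygxbjxeu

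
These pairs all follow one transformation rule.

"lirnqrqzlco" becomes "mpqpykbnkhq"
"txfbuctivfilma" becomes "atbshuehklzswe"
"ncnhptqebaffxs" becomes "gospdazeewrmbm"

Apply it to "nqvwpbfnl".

voaemkmpu

What's happening: shift every letter 1 place backward in the alphabet (wrapping around), then move the first 3 characters to the end (rotate left by 3).
Doing the same to "nqvwpbfnl": "voaemkmpu".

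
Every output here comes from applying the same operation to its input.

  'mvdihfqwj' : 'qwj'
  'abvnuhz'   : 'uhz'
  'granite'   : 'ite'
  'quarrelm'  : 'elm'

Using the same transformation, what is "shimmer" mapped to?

Rule — keep only the last 3 characters.
"shimmer" → "mer".

mer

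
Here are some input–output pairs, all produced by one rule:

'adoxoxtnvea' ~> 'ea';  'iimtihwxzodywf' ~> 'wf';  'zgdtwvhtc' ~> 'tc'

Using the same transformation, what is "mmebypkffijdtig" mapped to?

The pattern: keep only the last 2 characters.
Applying that to "mmebypkffijdtig" gives "ig".

ig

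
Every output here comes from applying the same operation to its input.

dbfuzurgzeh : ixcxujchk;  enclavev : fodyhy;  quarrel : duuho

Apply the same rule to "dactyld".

fwbog

The transformation: delete the first 2 characters, then shift every letter 3 places forward in the alphabet (wrapping around).
Starting from "dactyld": after the first operation, "ctyld"; after the second, "fwbog".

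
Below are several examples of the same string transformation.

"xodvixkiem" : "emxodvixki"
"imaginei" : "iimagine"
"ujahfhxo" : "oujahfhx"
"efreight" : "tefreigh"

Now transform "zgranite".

ezgranit

Each output is the input with this applied: swap the front and back halves of the string, then move the first 3 characters to the end (rotate left by 3).
"zgranite" → "nitezgra" → "ezgranit".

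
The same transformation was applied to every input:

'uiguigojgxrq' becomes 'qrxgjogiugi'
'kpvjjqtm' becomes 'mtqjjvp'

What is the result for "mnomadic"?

cidamon

The rule is to reverse the string, then delete the last character.
Starting from "mnomadic": after the first operation, "cidamonm"; after the second, "cidamon".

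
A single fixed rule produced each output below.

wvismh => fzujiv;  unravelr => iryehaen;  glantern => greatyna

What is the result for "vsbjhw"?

The transformation: shift every letter 13 places forward in the alphabet (wrapping around) — i.e. ROT13, then swap the front and back halves of the string.
"vsbjhw" → "ifowuj" → "wujifo".

wujifo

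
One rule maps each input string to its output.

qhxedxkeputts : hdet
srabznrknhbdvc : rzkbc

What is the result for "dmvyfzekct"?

mfk

In each case the input is transformed by: keep one character in every 3, starting at position 2 (positions 2nd, 5th, 8th, ...).
For "dmvyfzekct" the result is "mfk".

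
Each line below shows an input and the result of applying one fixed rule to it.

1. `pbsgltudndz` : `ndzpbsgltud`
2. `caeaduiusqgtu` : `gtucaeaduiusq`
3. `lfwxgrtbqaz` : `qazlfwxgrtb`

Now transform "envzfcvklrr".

Rule — move the last 3 characters to the front (rotate right by 3).
So "envzfcvklrr" becomes "lrrenvzfcvk".

lrrenvzfcvk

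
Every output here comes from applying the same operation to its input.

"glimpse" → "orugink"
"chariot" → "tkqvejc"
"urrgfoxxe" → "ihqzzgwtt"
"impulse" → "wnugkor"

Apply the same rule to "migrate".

tcvgoki

In each case the input is transformed by: shift every letter 2 places forward in the alphabet (wrapping around), then move the first 3 characters to the end (rotate left by 3).
On "migrate": the first step gives "okitcvg", and the second then gives "tcvgoki".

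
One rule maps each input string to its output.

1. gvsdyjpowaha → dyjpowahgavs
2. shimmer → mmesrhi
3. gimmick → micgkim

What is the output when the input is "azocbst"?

cbsatzo

Each output is the input with this applied: swap the first and last characters, then move the first 3 characters to the end (rotate left by 3).
"azocbst" → "tzocbsa" → "cbsatzo".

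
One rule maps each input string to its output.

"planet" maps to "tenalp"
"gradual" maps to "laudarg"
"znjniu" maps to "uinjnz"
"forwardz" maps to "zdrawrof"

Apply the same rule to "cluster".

retsulc

Rule — reverse the string.
Applying that to "cluster" gives "retsulc".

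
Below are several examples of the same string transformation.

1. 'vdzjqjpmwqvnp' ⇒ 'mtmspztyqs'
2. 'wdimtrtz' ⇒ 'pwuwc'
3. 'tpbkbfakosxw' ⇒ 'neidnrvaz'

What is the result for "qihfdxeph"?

igahsk

The pattern: delete the first 3 characters, then shift every letter 3 places forward in the alphabet (wrapping around).
"qihfdxeph" → "fdxeph" → "igahsk".
(Check on "wdimtrtz": → "mtrtz" → "pwuwc" ✓)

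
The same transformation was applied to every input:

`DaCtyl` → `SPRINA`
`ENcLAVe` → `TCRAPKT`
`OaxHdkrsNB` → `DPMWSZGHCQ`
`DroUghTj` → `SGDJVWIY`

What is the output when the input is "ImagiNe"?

XBPVXCT

What's happening: shift every letter 11 places backward in the alphabet (wrapping around), then convert every letter to uppercase.
Applying both steps to "ImagiNe": "XbpvxCt", then "XBPVXCT".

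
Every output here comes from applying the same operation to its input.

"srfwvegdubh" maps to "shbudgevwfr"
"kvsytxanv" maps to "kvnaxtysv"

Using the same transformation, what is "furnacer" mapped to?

Rule — move the first character to the end, then reverse the string.
On "furnacer": the first step gives "urnacerf", and the second then gives "frecanru".

frecanru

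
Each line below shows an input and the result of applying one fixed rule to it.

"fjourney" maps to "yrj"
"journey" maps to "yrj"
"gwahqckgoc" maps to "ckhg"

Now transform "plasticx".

The pattern: reverse the string, then keep one character in every 3, starting at position 1 (positions 1st, 4th, 7th, ...).
Starting from "plasticx": after the first operation, "xcitsalp"; after the second, "xtl".

xtl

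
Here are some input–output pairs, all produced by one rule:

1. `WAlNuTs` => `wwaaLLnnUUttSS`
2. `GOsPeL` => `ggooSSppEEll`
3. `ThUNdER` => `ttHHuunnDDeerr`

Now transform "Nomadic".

What's happening: double every character, then flip the case of every letter.
For "Nomadic" the result is "nnOOMMAADDIICC".
(Check on "GOsPeL": → "GGOOssPPeeLL" → "ggooSSppEEll" ✓)

nnOOMMAADDIICC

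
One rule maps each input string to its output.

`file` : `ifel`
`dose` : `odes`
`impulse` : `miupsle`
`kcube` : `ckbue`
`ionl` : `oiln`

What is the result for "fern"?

efnr

Looking at the pairs, the operation is to swap each adjacent pair of characters (1↔2, 3↔4, ...).
Doing the same to "fern": "efnr".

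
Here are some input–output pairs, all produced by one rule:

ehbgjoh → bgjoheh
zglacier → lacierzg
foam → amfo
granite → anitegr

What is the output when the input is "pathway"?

thwaypa

In each case the input is transformed by: move the first 2 characters to the end (rotate left by 2).
Applying that to "pathway" gives "thwaypa".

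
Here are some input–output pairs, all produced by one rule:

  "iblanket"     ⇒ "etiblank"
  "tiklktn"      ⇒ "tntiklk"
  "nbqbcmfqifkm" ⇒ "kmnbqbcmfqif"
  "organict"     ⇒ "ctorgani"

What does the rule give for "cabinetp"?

The transformation: move the last 2 characters to the front (rotate right by 2).
Applying that to "cabinetp" gives "tpcabine".

tpcabine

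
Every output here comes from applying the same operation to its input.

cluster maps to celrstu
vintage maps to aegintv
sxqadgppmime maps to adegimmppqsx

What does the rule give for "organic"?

acginor

Rule — sort the characters into alphabetical order.
Applying that to "organic" gives "acginor".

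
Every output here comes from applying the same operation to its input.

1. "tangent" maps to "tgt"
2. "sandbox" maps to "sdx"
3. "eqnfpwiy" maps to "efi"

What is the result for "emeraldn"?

Rule — keep one character in every 3, starting at position 1 (positions 1st, 4th, 7th, ...).
So "emeraldn" becomes "erd".

erd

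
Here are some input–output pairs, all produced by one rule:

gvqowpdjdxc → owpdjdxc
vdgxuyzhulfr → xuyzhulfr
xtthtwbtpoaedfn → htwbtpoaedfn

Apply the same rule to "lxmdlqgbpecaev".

dlqgbpecaev

Looking at the pairs, the operation is to delete the first 3 characters.
"lxmdlqgbpecaev" → "dlqgbpecaev".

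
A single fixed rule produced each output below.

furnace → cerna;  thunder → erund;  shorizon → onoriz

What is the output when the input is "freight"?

What's happening: delete the first 2 characters, then move the last 2 characters to the front (rotate right by 2).
On "freight": the first step gives "eight", and the second then gives "hteig".

hteig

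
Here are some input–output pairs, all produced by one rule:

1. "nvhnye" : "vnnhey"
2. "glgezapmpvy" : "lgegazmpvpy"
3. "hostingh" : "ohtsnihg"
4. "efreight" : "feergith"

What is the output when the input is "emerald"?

Rule — swap each adjacent pair of characters (1↔2, 3↔4, ...).
For "emerald" the result is "merelad".

merelad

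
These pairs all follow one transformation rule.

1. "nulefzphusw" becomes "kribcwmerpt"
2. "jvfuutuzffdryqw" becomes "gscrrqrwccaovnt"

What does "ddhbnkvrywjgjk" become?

aaeykhsovtgdgh

In each case the input is transformed by: shift every letter 3 places backward in the alphabet (wrapping around).
Doing the same to "ddhbnkvrywjgjk": "aaeykhsovtgdgh".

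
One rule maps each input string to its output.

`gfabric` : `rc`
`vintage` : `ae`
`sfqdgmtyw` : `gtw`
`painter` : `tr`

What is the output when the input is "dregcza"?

Looking at the pairs, the operation is to keep every other character starting from the first (positions 1st, 3rd, 5th, ...), then delete the first 2 characters.
Doing the same to "dregcza": "ca".
(Check on "vintage": → "vnae" → "ae" ✓)

ca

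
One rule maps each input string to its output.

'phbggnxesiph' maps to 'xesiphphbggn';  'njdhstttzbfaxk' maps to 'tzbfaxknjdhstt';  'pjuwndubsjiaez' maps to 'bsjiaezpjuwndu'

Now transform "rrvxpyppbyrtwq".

pbyrtwqrrvxpyp

Rule — swap the front and back halves of the string.
Doing the same to "rrvxpyppbyrtwq": "pbyrtwqrrvxpyp".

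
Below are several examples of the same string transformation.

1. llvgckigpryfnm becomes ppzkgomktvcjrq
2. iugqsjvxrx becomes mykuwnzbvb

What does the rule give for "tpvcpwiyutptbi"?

What's happening: shift every letter 4 places forward in the alphabet (wrapping around).
So "tpvcpwiyutptbi" becomes "xtzgtamcyxtxfm".

xtzgtamcyxtxfm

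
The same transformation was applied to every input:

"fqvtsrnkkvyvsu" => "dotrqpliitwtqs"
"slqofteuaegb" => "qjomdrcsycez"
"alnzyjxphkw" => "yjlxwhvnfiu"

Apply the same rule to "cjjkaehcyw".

The transformation: shift every letter 2 places backward in the alphabet (wrapping around).
For "cjjkaehcyw" the result is "ahhiycfawu".

ahhiycfawu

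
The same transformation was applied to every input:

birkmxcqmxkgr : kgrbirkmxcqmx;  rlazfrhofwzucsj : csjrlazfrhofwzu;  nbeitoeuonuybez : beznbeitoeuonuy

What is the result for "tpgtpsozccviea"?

Looking at the pairs, the operation is to move the last 3 characters to the front (rotate right by 3).
"tpgtpsozccviea" → "ieatpgtpsozccv".

ieatpgtpsozccv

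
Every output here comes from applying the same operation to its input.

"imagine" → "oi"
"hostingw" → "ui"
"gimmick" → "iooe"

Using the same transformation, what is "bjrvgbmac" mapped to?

Looking at the pairs, the operation is to shift every letter 2 places forward in the alphabet (wrapping around), then keep only the vowels.
Applying both steps to "bjrvgbmac": "dltxidoce", then "ioe".

ioe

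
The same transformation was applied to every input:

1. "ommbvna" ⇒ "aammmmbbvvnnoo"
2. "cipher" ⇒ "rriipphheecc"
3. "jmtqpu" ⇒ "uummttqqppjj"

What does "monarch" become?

Each output is the input with this applied: swap the first and last characters, then double every character.
For "monarch", step one produces "honarcm"; step two turns that into "hhoonnaarrccmm".

hhoonnaarrccmm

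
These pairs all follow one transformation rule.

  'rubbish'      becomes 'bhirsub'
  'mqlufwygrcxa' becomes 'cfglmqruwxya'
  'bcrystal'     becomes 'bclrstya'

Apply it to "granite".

eginrta

What's happening: sort the characters into alphabetical order, then move the first character to the end.
Starting from "granite": after the first operation, "aeginrt"; after the second, "eginrta".
(Check on "bcrystal": → "abclrsty" → "bclrstya" ✓)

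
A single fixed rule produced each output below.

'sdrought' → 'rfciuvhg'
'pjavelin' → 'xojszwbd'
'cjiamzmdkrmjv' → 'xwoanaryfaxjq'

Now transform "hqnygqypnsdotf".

The pattern: move the first character to the end, then shift every letter 12 places backward in the alphabet (wrapping around).
For "hqnygqypnsdotf", step one produces "qnygqypnsdotfh"; step two turns that into "ebmuemdbgrchtv".

ebmuemdbgrchtv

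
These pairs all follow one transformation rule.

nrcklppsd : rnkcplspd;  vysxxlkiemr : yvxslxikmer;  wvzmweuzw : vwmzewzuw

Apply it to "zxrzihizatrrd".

xzzrhizitarrd

The transformation: swap each adjacent pair of characters (1↔2, 3↔4, ...).
So "zxrzihizatrrd" becomes "xzzrhizitarrd".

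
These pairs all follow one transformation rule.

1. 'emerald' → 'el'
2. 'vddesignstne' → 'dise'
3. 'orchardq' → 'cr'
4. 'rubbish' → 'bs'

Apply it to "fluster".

The pattern: keep one character in every 3, starting at position 3 (positions 3rd, 6th, 9th, ...).
So "fluster" becomes "ue".

ue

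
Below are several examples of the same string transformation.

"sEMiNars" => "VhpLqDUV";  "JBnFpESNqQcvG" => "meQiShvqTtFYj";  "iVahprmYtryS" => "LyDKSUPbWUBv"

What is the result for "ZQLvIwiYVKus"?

ctoYlZLbynXV

The pattern: shift every letter 3 places forward in the alphabet (wrapping around), then flip the case of every letter.
Starting from "ZQLvIwiYVKus": after the first operation, "CTOyLzlBYNxv"; after the second, "ctoYlZLbynXV".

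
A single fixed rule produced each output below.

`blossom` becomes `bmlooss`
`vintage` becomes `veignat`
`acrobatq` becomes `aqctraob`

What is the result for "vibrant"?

vtinbar

In each case the input is transformed by: take characters alternately from the front and the back (1st, last, 2nd, 2nd-last, ...).
Applying that to "vibrant" gives "vtinbar".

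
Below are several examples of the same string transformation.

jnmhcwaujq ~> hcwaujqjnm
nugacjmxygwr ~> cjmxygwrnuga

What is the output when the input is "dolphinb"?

Rule — move the last 2 characters to the front (rotate right by 2), then swap the front and back halves of the string.
So "dolphinb" becomes "lphinbdo".

lphinbdo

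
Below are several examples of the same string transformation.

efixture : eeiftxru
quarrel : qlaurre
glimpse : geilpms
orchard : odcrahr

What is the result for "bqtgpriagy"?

The transformation: move the last character to the front, then swap each adjacent pair of characters (1↔2, 3↔4, ...).
For "bqtgpriagy", step one produces "ybqtgpriag"; step two turns that into "bytqpgirga".

bytqpgirga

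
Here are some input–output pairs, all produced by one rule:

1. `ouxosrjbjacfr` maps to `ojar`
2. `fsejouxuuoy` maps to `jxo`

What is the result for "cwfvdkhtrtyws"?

vhts

Looking at the pairs, the operation is to move the first character to the end, then keep one character in every 3, starting at position 3 (positions 3rd, 6th, 9th, ...).
So "cwfvdkhtrtyws" becomes "vhts".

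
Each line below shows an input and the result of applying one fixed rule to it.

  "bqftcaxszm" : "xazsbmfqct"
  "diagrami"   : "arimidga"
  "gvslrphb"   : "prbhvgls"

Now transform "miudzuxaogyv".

In each case the input is transformed by: swap the front and back halves of the string, then swap each adjacent pair of characters (1↔2, 3↔4, ...).
For "miudzuxaogyv", step one produces "xaogyvmiudzu"; step two turns that into "axgovyimduuz".
(Check on "gvslrphb": → "rphbgvsl" → "prbhvgls" ✓)

axgovyimduuz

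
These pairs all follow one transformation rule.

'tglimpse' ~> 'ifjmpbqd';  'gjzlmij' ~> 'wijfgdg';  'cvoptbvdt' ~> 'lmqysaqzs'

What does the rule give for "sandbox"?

kaylupx

Rule — move the first 2 characters to the end (rotate left by 2), then shift every letter 3 places backward in the alphabet (wrapping around).
Starting from "sandbox": after the first operation, "ndboxsa"; after the second, "kaylupx".
(Check on "tglimpse": → "limpsetg" → "ifjmpbqd" ✓)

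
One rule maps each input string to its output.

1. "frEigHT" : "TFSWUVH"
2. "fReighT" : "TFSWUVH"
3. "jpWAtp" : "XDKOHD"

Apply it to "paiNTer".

Looking at the pairs, the operation is to shift every letter 12 places backward in the alphabet (wrapping around), then convert every letter to uppercase.
For "paiNTer", step one produces "dowBHsf"; step two turns that into "DOWBHSF".
(Check on "fReighT": → "tFswuvH" → "TFSWUVH" ✓)

DOWBHSF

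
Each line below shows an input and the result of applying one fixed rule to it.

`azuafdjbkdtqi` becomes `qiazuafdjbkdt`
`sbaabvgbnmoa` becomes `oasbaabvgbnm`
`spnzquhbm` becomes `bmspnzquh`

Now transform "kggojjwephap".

apkggojjweph

What's happening: move the last 2 characters to the front (rotate right by 2).
Applying that to "kggojjwephap" gives "apkggojjweph".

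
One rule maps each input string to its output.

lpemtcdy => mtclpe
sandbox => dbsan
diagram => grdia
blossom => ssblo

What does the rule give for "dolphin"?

phdol

The transformation: delete the last 2 characters, then move the first 3 characters to the end (rotate left by 3).
Applying both steps to "dolphin": "dolph", then "phdol".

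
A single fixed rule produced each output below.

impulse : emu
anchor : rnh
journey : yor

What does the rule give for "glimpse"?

In each case the input is transformed by: move the last 2 characters to the front (rotate right by 2), then keep every other character starting from the second (positions 2nd, 4th, 6th, ...).
Starting from "glimpse": after the first operation, "seglimp"; after the second, "elm".

elm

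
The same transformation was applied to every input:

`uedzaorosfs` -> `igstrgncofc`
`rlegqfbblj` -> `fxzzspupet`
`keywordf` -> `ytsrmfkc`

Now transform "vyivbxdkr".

jfmywrjlp

In each case the input is transformed by: shift every letter 12 places backward in the alphabet (wrapping around), then take characters alternately from the front and the back (1st, last, 2nd, 2nd-last, ...).
Applying both steps to "vyivbxdkr": "jmwjplryf", then "jfmywrjlp".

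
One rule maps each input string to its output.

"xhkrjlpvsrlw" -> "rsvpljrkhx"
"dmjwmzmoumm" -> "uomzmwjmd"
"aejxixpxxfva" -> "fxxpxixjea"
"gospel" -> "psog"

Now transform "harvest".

evrah

The transformation: reverse the string, then delete the first 2 characters.
On "harvest": the first step gives "tsevrah", and the second then gives "evrah".
(Check on "aejxixpxxfva": → "avfxxpxixjea" → "fxxpxixjea" ✓)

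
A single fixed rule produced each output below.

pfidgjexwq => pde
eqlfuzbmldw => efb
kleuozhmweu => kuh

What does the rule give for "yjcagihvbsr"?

yah

What's happening: delete the last 3 characters, then keep one character in every 3, starting at position 1 (positions 1st, 4th, 7th, ...).
On "yjcagihvbsr" that produces "yah".
(Check on "eqlfuzbmldw": → "eqlfuzbm" → "efb" ✓)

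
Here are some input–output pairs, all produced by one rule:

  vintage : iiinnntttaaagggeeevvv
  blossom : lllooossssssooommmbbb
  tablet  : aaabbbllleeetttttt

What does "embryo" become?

Rule — repeat every character 3 times, then move the first 3 characters to the end (rotate left by 3).
On "embryo": the first step gives "eeemmmbbbrrryyyooo", and the second then gives "mmmbbbrrryyyoooeee".

mmmbbbrrryyyoooeee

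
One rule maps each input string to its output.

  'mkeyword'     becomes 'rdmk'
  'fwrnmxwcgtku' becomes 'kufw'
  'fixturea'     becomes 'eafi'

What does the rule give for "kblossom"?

Each output is the input with this applied: move the last 2 characters to the front (rotate right by 2), then keep only the first 4 characters.
"kblossom" → "omkbloss" → "omkb".

omkb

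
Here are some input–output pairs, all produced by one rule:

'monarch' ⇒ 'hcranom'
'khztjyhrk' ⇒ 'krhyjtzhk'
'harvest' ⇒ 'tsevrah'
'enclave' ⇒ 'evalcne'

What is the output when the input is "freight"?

Each output is the input with this applied: reverse the string.
"freight" → "thgierf".

thgierf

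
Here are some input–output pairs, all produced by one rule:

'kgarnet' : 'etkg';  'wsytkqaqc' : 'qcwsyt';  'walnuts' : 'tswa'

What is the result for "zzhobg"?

The rule is to move the last 2 characters to the front (rotate right by 2), then delete the last 3 characters.
Working it through for "zzhobg": intermediate "bgzzho", final "bgz".

bgz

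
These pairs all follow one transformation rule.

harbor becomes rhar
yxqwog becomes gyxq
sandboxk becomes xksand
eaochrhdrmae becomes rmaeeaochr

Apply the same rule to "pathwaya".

yapath

The pattern: swap the front and back halves of the string, then delete the first 2 characters.
Applying that to "pathwaya" gives "yapath".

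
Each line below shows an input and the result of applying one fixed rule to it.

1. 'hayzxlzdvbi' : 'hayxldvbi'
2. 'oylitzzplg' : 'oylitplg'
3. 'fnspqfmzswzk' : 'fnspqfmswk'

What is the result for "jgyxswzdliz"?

Rule — remove every "z".
For "jgyxswzdliz" the result is "jgyxswdli".

jgyxswdli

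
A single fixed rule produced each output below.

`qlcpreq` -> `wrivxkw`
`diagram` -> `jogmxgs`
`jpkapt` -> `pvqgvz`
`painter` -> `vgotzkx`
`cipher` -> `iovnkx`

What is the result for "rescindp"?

In each case the input is transformed by: shift every letter 6 places forward in the alphabet (wrapping around).
Doing the same to "rescindp": "xkyiotjv".

xkyiotjv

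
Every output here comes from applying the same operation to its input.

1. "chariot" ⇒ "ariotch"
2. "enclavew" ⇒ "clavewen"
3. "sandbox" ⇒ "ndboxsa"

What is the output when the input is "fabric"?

bricfa

Rule — move the first 2 characters to the end (rotate left by 2).
"fabric" → "bricfa".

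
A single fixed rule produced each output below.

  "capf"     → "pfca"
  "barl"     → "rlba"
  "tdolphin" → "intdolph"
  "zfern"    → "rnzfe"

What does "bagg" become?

What's happening: move the last 2 characters to the front (rotate right by 2).
Applying that to "bagg" gives "ggba".

ggba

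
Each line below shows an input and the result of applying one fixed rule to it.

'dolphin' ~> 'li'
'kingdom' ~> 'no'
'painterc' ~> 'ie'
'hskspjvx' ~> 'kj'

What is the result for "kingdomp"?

Rule — keep one character in every 3, starting at position 3 (positions 3rd, 6th, 9th, ...).
So "kingdomp" becomes "no".

no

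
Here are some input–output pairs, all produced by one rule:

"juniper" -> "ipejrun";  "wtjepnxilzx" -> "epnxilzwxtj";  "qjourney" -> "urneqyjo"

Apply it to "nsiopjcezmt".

opjcezmntsi

Looking at the pairs, the operation is to swap the first and last characters, then move the first 3 characters to the end (rotate left by 3).
Working it through for "nsiopjcezmt": intermediate "tsiopjcezmn", final "opjcezmntsi".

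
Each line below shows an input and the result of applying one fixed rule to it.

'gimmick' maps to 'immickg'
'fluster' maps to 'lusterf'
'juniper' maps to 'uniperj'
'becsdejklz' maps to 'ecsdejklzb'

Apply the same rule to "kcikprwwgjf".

The transformation: move the first character to the end.
On "kcikprwwgjf" that produces "cikprwwgjfk".

cikprwwgjfk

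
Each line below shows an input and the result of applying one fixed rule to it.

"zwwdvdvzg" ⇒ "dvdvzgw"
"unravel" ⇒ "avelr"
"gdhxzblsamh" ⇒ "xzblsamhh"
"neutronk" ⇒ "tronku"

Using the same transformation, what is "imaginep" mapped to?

The transformation: delete the first 2 characters, then move the first character to the end.
For "imaginep", step one produces "aginep"; step two turns that into "ginepa".

ginepa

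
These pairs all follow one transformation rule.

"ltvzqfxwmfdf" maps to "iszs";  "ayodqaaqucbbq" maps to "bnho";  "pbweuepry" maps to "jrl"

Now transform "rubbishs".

of

The pattern: shift every letter 13 places forward in the alphabet (wrapping around) — i.e. ROT13, then keep one character in every 3, starting at position 3 (positions 3rd, 6th, 9th, ...).
"rubbishs" → "of".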